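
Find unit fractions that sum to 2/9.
1/5 + 1/45

Greedy algorithm:
2/9: ceiling(9/2) = 5, use 1/5
1/45: ceiling(45/1) = 45, use 1/45
Result: 2/9 = 1/5 + 1/45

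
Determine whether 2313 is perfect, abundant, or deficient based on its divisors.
deficient

Proper divisors of 2313: sum = 1 + 3 + 9 + 257 + 771 = 1041
Since 1041 < 2313, 2313 is deficient.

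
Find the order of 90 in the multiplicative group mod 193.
192

193 is prime, so ord(90) divides φ(193) = 192.
Divisors of 192: 1, 2, 3, 4, 6, 8, 12, 16, 24, 32, 48, 64, 96, 192.
Repeated squaring: 90^1 ≡ 90, 90^2 ≡ 187, 90^4 ≡ 36, 90^8 ≡ 138, 90^16 ≡ 130, 90^32 ≡ 109, 90^64 ≡ 108, 90^128 ≡ 84 (mod 193).
Test 90^d mod 193 for each divisor d in increasing order:
90^1 ≡ 90
90^2 ≡ 187
90^3 = 90^2·90^1 ≡ 39
90^4 ≡ 36
90^6 = 90^4·90^2 ≡ 170
90^8 ≡ 138
90^12 = 90^8·90^4 ≡ 143
90^16 ≡ 130
90^24 = 90^16·90^8 ≡ 184
90^32 ≡ 109
90^48 = 90^32·90^16 ≡ 81
90^64 ≡ 108
90^96 = 90^64·90^32 ≡ 192
90^192 = 90^128·90^64 ≡ 1  ← first divisor giving 1
The order is 192.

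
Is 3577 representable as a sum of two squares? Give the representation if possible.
21² + 56² (a=21, b=56)

Factorization: 3577 = 7^2 × 73
By Fermat: n is sum of two squares iff every prime p ≡ 3 (mod 4) appears to even power.
All primes ≡ 3 (mod 4) appear to even power.
Search a = 0, 1, 2, … for 3577 - a² a perfect square: first hit at a = 21: 3577 - 441 = 3136 = 56².
3577 = 21² + 56² = 441 + 3136 ✓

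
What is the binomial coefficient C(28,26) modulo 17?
4

Using Lucas' theorem:
Write n=28 and k=26 in base 17:
n in base 17: [1, 11]
k in base 17: [1, 9]
C(28,26) mod 17 = ∏ C(n_i, k_i) mod 17
Digit binomials (mod 17): C(1,1) = 1; C(11,9) = 55 ≡ 4
Product: 1 × 4 = 4 ≡ 4 (mod 17)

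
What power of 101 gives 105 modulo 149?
37

Baby-step giant-step with step n = ⌈√149⌉ = 13.
Baby steps 101^j mod 149 (j:value) for j=0..12: 0:1, 1:101, 2:69, 3:115, 4:142, 5:38, 6:113, 7:89, 8:49, 9:32, 10:103, 11:122, 12:104.
Giant-step multiplier: 101^(-13) ≡ 101^(148-13) = 101^135 ≡ 147 (mod 149).
Giant steps γ_i = 105·147^i mod 149: γ_0=105, γ_1=88, γ_2=122 (in table at j=11).
x = i·n + j = 2·13 + 11 = 37.
Check: 101^37 ≡ 105 (mod 149).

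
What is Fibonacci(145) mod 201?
34

Matrix identity: Q^n = [[F_(n+1), F_n], [F_n, F_(n-1)]] with Q = [[1,1],[1,0]].
n = 145 = 10010001₂. Square-and-multiply, entries mod 201:
Q^1 = [[1,1],[1,0]]
Q^2 = (Q^1)² = [[2,1],[1,1]]
Q^4 = (Q^2)² = [[5,3],[3,2]]
Q^9 = (Q^4)²·Q = [[55,34],[34,21]]
Q^18 = (Q^9)² = [[161,172],[172,190]]
Q^36 = (Q^18)² = [[29,72],[72,158]]
Q^72 = (Q^36)² = [[196,198],[198,199]]
Q^145 = (Q^72)²·Q = [[55,34],[34,21]]
F_145 mod 201 = Q^145[0][1] = 34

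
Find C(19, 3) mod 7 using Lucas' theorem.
3

Using Lucas' theorem:
Write n=19 and k=3 in base 7:
n in base 7: [2, 5]
k in base 7: [0, 3]
C(19,3) mod 7 = ∏ C(n_i, k_i) mod 7
Digit binomials (mod 7): C(2,0) = 1; C(5,3) = 10 ≡ 3
Product: 1 × 3 = 3 ≡ 3 (mod 7)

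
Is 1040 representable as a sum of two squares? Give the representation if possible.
4² + 32² (a=4, b=32)

Factorization: 1040 = 2^4 × 5 × 13
By Fermat: n is sum of two squares iff every prime p ≡ 3 (mod 4) appears to even power.
All primes ≡ 3 (mod 4) appear to even power.
Search a = 0, 1, 2, … for 1040 - a² a perfect square: first hit at a = 4: 1040 - 16 = 1024 = 32².
1040 = 4² + 32² = 16 + 1024 ✓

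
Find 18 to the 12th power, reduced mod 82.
78

Repeated squaring. Binary of 12 = 1100.
18^1 ≡ 18 (mod 82); 18^2 ≡ 78 (mod 82); 18^4 ≡ 16 (mod 82); 18^8 ≡ 10 (mod 82)
18^12 = 18^4 × 18^8 ≡ 78 (mod 82)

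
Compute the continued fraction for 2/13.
[0; 6, 2]

Euclidean algorithm steps:
2 = 0 × 13 + 2
13 = 6 × 2 + 1
2 = 2 × 1 + 0
Continued fraction: [0; 6, 2]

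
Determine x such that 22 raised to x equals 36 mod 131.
128

Baby-step giant-step with step n = ⌈√131⌉ = 12.
Baby steps 22^j mod 131 (j:value) for j=0..11: 0:1, 1:22, 2:91, 3:37, 4:28, 5:92, 6:59, 7:119, 8:129, 9:87, 10:80, 11:57.
Giant-step multiplier: 22^(-12) ≡ 22^(130-12) = 22^118 ≡ 7 (mod 131).
Giant steps γ_i = 36·7^i mod 131: γ_0=36, γ_1=121, γ_2=61, γ_3=34, γ_4=107, γ_5=94, γ_6=3, γ_7=21, γ_8=16, γ_9=112, γ_10=129 (in table at j=8).
x = i·n + j = 10·12 + 8 = 128.
Check: 22^128 ≡ 36 (mod 131).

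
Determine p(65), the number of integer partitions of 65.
2012558

p(n) counts ways to write n as a sum of positive integers (order ignored).
Euler's pentagonal recurrence: p(k) = p(k-1) + p(k-2) - p(k-5) - p(k-7) + p(k-12) + p(k-15) - ... (offsets j(3j∓1)/2, signs ++--, p(0)=1, p(<0)=0).
DP table for k = 0..64: p(0)=1, p(1)=1, p(2)=2, p(3)=3, p(4)=5, p(5)=7, p(6)=11, p(7)=15, p(8)=22, p(9)=30, p(10)=42, p(11)=56, p(12)=77, p(13)=101, p(14)=135, p(15)=176, p(16)=231, p(17)=297, p(18)=385, p(19)=490, p(20)=627, p(21)=792, p(22)=1002, p(23)=1255, p(24)=1575, p(25)=1958, p(26)=2436, p(27)=3010, p(28)=3718, p(29)=4565, p(30)=5604, p(31)=6842, p(32)=8349, p(33)=10143, p(34)=12310, p(35)=14883, p(36)=17977, p(37)=21637, p(38)=26015, p(39)=31185, p(40)=37338, p(41)=44583, p(42)=53174, p(43)=63261, p(44)=75175, p(45)=89134, p(46)=105558, p(47)=124754, p(48)=147273, p(49)=173525, p(50)=204226, p(51)=239943, p(52)=281589, p(53)=329931, p(54)=386155, p(55)=451276, p(56)=526823, p(57)=614154, p(58)=715220, p(59)=831820, p(60)=966467, p(61)=1121505, p(62)=1300156, p(63)=1505499, p(64)=1741630.
Final step: p(65) = p(64) + p(63) - p(60) - p(58) + p(53) + p(50) - p(43) - p(39) + p(30) + p(25) - p(14) - p(8)
= 1741630 + 1505499 - 966467 - 715220 + 329931 + 204226 - 63261 - 31185 + 5604 + 1958 - 135 - 22
= 2012558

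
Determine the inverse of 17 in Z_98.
75

gcd(17, 98) = 1, so the inverse exists.
Extended Euclidean algorithm on (98, 17):
98 = 5 × 17 + 13  ⟹  13 = (1)·98 + (-5)·17
17 = 1 × 13 + 4  ⟹  4 = (-1)·98 + (6)·17
13 = 3 × 4 + 1  ⟹  1 = (4)·98 + (-23)·17
So (-23)·17 ≡ 1 (mod 98), i.e. 17^(-1) ≡ -23 ≡ 75 (mod 98).
Check: 17 × 75 = 1275 ≡ 1 (mod 98)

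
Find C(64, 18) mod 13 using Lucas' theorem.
9

Using Lucas' theorem:
Write n=64 and k=18 in base 13:
n in base 13: [4, 12]
k in base 13: [1, 5]
C(64,18) mod 13 = ∏ C(n_i, k_i) mod 13
Digit binomials (mod 13): C(4,1) = 4; C(12,5) = 792 ≡ 12
Product: 4 × 12 = 48 ≡ 9 (mod 13)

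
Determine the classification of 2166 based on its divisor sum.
abundant

Proper divisors of 2166: sum = 1 + 2 + 3 + 6 + 19 + 38 + 57 + 114 + 361 + 722 + 1083 = 2406
Since 2406 > 2166, 2166 is abundant.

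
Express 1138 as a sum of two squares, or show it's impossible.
7² + 33² (a=7, b=33)

Factorization: 1138 = 2 × 569
By Fermat: n is sum of two squares iff every prime p ≡ 3 (mod 4) appears to even power.
All primes ≡ 3 (mod 4) appear to even power.
Search a = 0, 1, 2, … for 1138 - a² a perfect square: first hit at a = 7: 1138 - 49 = 1089 = 33².
1138 = 7² + 33² = 49 + 1089 ✓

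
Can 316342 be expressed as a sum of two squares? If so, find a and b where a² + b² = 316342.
Not possible

Factorization: 316342 = 2 × 13 × 23^3
By Fermat: n is sum of two squares iff every prime p ≡ 3 (mod 4) appears to even power.
Prime(s) ≡ 3 (mod 4) with odd exponent: [(23, 3)]
Therefore 316342 cannot be expressed as a² + b².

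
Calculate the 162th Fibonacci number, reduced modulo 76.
0

Matrix identity: Q^n = [[F_(n+1), F_n], [F_n, F_(n-1)]] with Q = [[1,1],[1,0]].
n = 162 = 10100010₂. Square-and-multiply, entries mod 76:
Q^1 = [[1,1],[1,0]]
Q^2 = (Q^1)² = [[2,1],[1,1]]
Q^5 = (Q^2)²·Q = [[8,5],[5,3]]
Q^10 = (Q^5)² = [[13,55],[55,34]]
Q^20 = (Q^10)² = [[2,1],[1,1]]
Q^40 = (Q^20)² = [[5,3],[3,2]]
Q^81 = (Q^40)²·Q = [[55,34],[34,21]]
Q^162 = (Q^81)² = [[1,0],[0,1]]
F_162 mod 76 = Q^162[0][1] = 0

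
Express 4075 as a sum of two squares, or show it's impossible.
Not possible

Factorization: 4075 = 5^2 × 163
By Fermat: n is sum of two squares iff every prime p ≡ 3 (mod 4) appears to even power.
Prime(s) ≡ 3 (mod 4) with odd exponent: [(163, 1)]
Therefore 4075 cannot be expressed as a² + b².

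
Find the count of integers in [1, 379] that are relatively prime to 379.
378

379 = 379
φ(n) = n × ∏(1 - 1/p) for each prime p dividing n
φ(379) = 379 × (1 - 1/379) = 378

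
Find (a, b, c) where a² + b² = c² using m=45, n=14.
(1829, 1260, 2221)

Euclid's formula: a = m² - n², b = 2mn, c = m² + n²
m = 45, n = 14
a = 45² - 14² = 2025 - 196 = 1829
b = 2 × 45 × 14 = 1260
c = 45² + 14² = 2025 + 196 = 2221
Verification: 1829² + 1260² = 3345241 + 1587600 = 4932841 = 2221² ✓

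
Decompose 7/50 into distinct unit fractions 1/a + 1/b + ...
1/8 + 1/67 + 1/13400

Greedy algorithm:
7/50: ceiling(50/7) = 8, use 1/8
3/200: ceiling(200/3) = 67, use 1/67
1/13400: ceiling(13400/1) = 13400, use 1/13400
Result: 7/50 = 1/8 + 1/67 + 1/13400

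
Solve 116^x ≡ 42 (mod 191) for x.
31

Baby-step giant-step with step n = ⌈√191⌉ = 14.
Baby steps 116^j mod 191 (j:value) for j=0..13: 0:1, 1:116, 2:86, 3:44, 4:138, 5:155, 6:26, 7:151, 8:135, 9:189, 10:150, 11:19, 12:103, 13:106.
Giant-step multiplier: 116^(-14) ≡ 116^(190-14) = 116^176 ≡ 130 (mod 191).
Giant steps γ_i = 42·130^i mod 191: γ_0=42, γ_1=112, γ_2=44 (in table at j=3).
x = i·n + j = 2·14 + 3 = 31.
Check: 116^31 ≡ 42 (mod 191).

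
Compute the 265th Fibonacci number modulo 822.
637

Matrix identity: Q^n = [[F_(n+1), F_n], [F_n, F_(n-1)]] with Q = [[1,1],[1,0]].
n = 265 = 100001001₂. Square-and-multiply, entries mod 822:
Q^1 = [[1,1],[1,0]]
Q^2 = (Q^1)² = [[2,1],[1,1]]
Q^4 = (Q^2)² = [[5,3],[3,2]]
Q^8 = (Q^4)² = [[34,21],[21,13]]
Q^16 = (Q^8)² = [[775,165],[165,610]]
Q^33 = (Q^16)²·Q = [[673,664],[664,9]]
Q^66 = (Q^33)² = [[311,748],[748,385]]
Q^132 = (Q^66)² = [[269,282],[282,809]]
Q^265 = (Q^132)²·Q = [[493,637],[637,678]]
F_265 mod 822 = Q^265[0][1] = 637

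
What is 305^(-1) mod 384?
209

gcd(305, 384) = 1, so the inverse exists.
Extended Euclidean algorithm on (384, 305):
384 = 1 × 305 + 79  ⟹  79 = (1)·384 + (-1)·305
305 = 3 × 79 + 68  ⟹  68 = (-3)·384 + (4)·305
79 = 1 × 68 + 11  ⟹  11 = (4)·384 + (-5)·305
68 = 6 × 11 + 2  ⟹  2 = (-27)·384 + (34)·305
11 = 5 × 2 + 1  ⟹  1 = (139)·384 + (-175)·305
So (-175)·305 ≡ 1 (mod 384), i.e. 305^(-1) ≡ -175 ≡ 209 (mod 384).
Check: 305 × 209 = 63745 ≡ 1 (mod 384)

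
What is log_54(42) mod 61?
44

Baby-step giant-step with step n = ⌈√61⌉ = 8.
Baby steps 54^j mod 61 (j:value) for j=0..7: 0:1, 1:54, 2:49, 3:23, 4:22, 5:29, 6:41, 7:18.
Giant-step multiplier: 54^(-8) ≡ 54^(60-8) = 54^52 ≡ 15 (mod 61).
Giant steps γ_i = 42·15^i mod 61: γ_0=42, γ_1=20, γ_2=56, γ_3=47, γ_4=34, γ_5=22 (in table at j=4).
x = i·n + j = 5·8 + 4 = 44.
Check: 54^44 ≡ 42 (mod 61).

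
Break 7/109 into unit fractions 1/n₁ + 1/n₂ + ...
1/16 + 1/582 + 1/507504

Greedy algorithm:
7/109: ceiling(109/7) = 16, use 1/16
3/1744: ceiling(1744/3) = 582, use 1/582
1/507504: ceiling(507504/1) = 507504, use 1/507504
Result: 7/109 = 1/16 + 1/582 + 1/507504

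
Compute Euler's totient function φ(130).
48

130 = 2 × 5 × 13
φ(n) = n × ∏(1 - 1/p) for each prime p dividing n
φ(130) = 130 × (1 - 1/2) × (1 - 1/5) × (1 - 1/13) = 48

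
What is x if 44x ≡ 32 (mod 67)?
x ≡ 19 (mod 67)

gcd(44, 67) = 1, which divides 32, so solutions exist.
Find 44^(-1) mod 67 by the extended Euclidean algorithm:
67 = 1 × 44 + 23  ⟹  23 = (1)·67 + (-1)·44
44 = 1 × 23 + 21  ⟹  21 = (-1)·67 + (2)·44
23 = 1 × 21 + 2  ⟹  2 = (2)·67 + (-3)·44
21 = 10 × 2 + 1  ⟹  1 = (-21)·67 + (32)·44
So (32)·44 ≡ 1 (mod 67), i.e. 44^(-1) ≡ 32 (mod 67).
x ≡ 32 × 32 = 1024 ≡ 19 (mod 67).
Check: 44 × 19 = 836 ≡ 32 (mod 67).
Unique solution: x ≡ 19 (mod 67)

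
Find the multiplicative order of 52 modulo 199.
33

199 is prime, so ord(52) divides φ(199) = 198.
Divisors of 198: 1, 2, 3, 6, 9, 11, 18, 22, 33, 66, 99, 198.
Repeated squaring: 52^1 ≡ 52, 52^2 ≡ 117, 52^4 ≡ 157, 52^8 ≡ 172, 52^16 ≡ 132, 52^32 ≡ 111, 52^64 ≡ 182, 52^128 ≡ 90 (mod 199).
Test 52^d mod 199 for each divisor d in increasing order:
52^1 ≡ 52
52^2 ≡ 117
52^3 = 52^2·52^1 ≡ 114
52^6 = 52^4·52^2 ≡ 61
52^9 = 52^8·52^1 ≡ 188
52^11 = 52^8·52^2·52^1 ≡ 106
52^18 = 52^16·52^2 ≡ 121
52^22 = 52^16·52^4·52^2 ≡ 92
52^33 = 52^32·52^1 ≡ 1  ← first divisor giving 1
The order is 33.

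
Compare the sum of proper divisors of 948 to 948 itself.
abundant

Proper divisors of 948: sum = 1 + 2 + 3 + 4 + 6 + 12 + 79 + 158 + 237 + 316 + 474 = 1292
Since 1292 > 948, 948 is abundant.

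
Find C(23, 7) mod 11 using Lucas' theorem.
0

Using Lucas' theorem:
Write n=23 and k=7 in base 11:
n in base 11: [2, 1]
k in base 11: [0, 7]
C(23,7) mod 11 = ∏ C(n_i, k_i) mod 11
Digit binomials (mod 11): C(2,0) = 1; C(1,7) = 0 (k_i > n_i)
Product: 1 × 0 = 0 ≡ 0 (mod 11)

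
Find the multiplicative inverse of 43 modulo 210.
127

gcd(43, 210) = 1, so the inverse exists.
Extended Euclidean algorithm on (210, 43):
210 = 4 × 43 + 38  ⟹  38 = (1)·210 + (-4)·43
43 = 1 × 38 + 5  ⟹  5 = (-1)·210 + (5)·43
38 = 7 × 5 + 3  ⟹  3 = (8)·210 + (-39)·43
5 = 1 × 3 + 2  ⟹  2 = (-9)·210 + (44)·43
3 = 1 × 2 + 1  ⟹  1 = (17)·210 + (-83)·43
So (-83)·43 ≡ 1 (mod 210), i.e. 43^(-1) ≡ -83 ≡ 127 (mod 210).
Check: 43 × 127 = 5461 ≡ 1 (mod 210)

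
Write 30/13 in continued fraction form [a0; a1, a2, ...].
[2; 3, 4]

Euclidean algorithm steps:
30 = 2 × 13 + 4
13 = 3 × 4 + 1
4 = 4 × 1 + 0
Continued fraction: [2; 3, 4]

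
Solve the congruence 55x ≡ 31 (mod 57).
x ≡ 13 (mod 57)

gcd(55, 57) = 1, which divides 31, so solutions exist.
Find 55^(-1) mod 57 by the extended Euclidean algorithm:
57 = 1 × 55 + 2  ⟹  2 = (1)·57 + (-1)·55
55 = 27 × 2 + 1  ⟹  1 = (-27)·57 + (28)·55
So (28)·55 ≡ 1 (mod 57), i.e. 55^(-1) ≡ 28 (mod 57).
x ≡ 28 × 31 = 868 ≡ 13 (mod 57).
Check: 55 × 13 = 715 ≡ 31 (mod 57).
Unique solution: x ≡ 13 (mod 57)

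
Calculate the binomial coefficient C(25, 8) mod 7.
5

Using Lucas' theorem:
Write n=25 and k=8 in base 7:
n in base 7: [3, 4]
k in base 7: [1, 1]
C(25,8) mod 7 = ∏ C(n_i, k_i) mod 7
Digit binomials (mod 7): C(3,1) = 3; C(4,1) = 4
Product: 3 × 4 = 12 ≡ 5 (mod 7)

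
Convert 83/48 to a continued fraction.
[1; 1, 2, 1, 2, 4]

Euclidean algorithm steps:
83 = 1 × 48 + 35
48 = 1 × 35 + 13
35 = 2 × 13 + 9
13 = 1 × 9 + 4
9 = 2 × 4 + 1
4 = 4 × 1 + 0
Continued fraction: [1; 1, 2, 1, 2, 4]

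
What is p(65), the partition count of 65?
2012558

p(n) counts ways to write n as a sum of positive integers (order ignored).
Euler's pentagonal recurrence: p(k) = p(k-1) + p(k-2) - p(k-5) - p(k-7) + p(k-12) + p(k-15) - ... (offsets j(3j∓1)/2, signs ++--, p(0)=1, p(<0)=0).
DP table for k = 0..64: p(0)=1, p(1)=1, p(2)=2, p(3)=3, p(4)=5, p(5)=7, p(6)=11, p(7)=15, p(8)=22, p(9)=30, p(10)=42, p(11)=56, p(12)=77, p(13)=101, p(14)=135, p(15)=176, p(16)=231, p(17)=297, p(18)=385, p(19)=490, p(20)=627, p(21)=792, p(22)=1002, p(23)=1255, p(24)=1575, p(25)=1958, p(26)=2436, p(27)=3010, p(28)=3718, p(29)=4565, p(30)=5604, p(31)=6842, p(32)=8349, p(33)=10143, p(34)=12310, p(35)=14883, p(36)=17977, p(37)=21637, p(38)=26015, p(39)=31185, p(40)=37338, p(41)=44583, p(42)=53174, p(43)=63261, p(44)=75175, p(45)=89134, p(46)=105558, p(47)=124754, p(48)=147273, p(49)=173525, p(50)=204226, p(51)=239943, p(52)=281589, p(53)=329931, p(54)=386155, p(55)=451276, p(56)=526823, p(57)=614154, p(58)=715220, p(59)=831820, p(60)=966467, p(61)=1121505, p(62)=1300156, p(63)=1505499, p(64)=1741630.
Final step: p(65) = p(64) + p(63) - p(60) - p(58) + p(53) + p(50) - p(43) - p(39) + p(30) + p(25) - p(14) - p(8)
= 1741630 + 1505499 - 966467 - 715220 + 329931 + 204226 - 63261 - 31185 + 5604 + 1958 - 135 - 22
= 2012558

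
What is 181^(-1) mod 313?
230

gcd(181, 313) = 1, so the inverse exists.
Extended Euclidean algorithm on (313, 181):
313 = 1 × 181 + 132  ⟹  132 = (1)·313 + (-1)·181
181 = 1 × 132 + 49  ⟹  49 = (-1)·313 + (2)·181
132 = 2 × 49 + 34  ⟹  34 = (3)·313 + (-5)·181
49 = 1 × 34 + 15  ⟹  15 = (-4)·313 + (7)·181
34 = 2 × 15 + 4  ⟹  4 = (11)·313 + (-19)·181
15 = 3 × 4 + 3  ⟹  3 = (-37)·313 + (64)·181
4 = 1 × 3 + 1  ⟹  1 = (48)·313 + (-83)·181
So (-83)·181 ≡ 1 (mod 313), i.e. 181^(-1) ≡ -83 ≡ 230 (mod 313).
Check: 181 × 230 = 41630 ≡ 1 (mod 313)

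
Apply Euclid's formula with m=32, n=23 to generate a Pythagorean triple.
(495, 1472, 1553)

Euclid's formula: a = m² - n², b = 2mn, c = m² + n²
m = 32, n = 23
a = 32² - 23² = 1024 - 529 = 495
b = 2 × 32 × 23 = 1472
c = 32² + 23² = 1024 + 529 = 1553
Verification: 495² + 1472² = 245025 + 2166784 = 2411809 = 1553² ✓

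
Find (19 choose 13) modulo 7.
0

Using Lucas' theorem:
Write n=19 and k=13 in base 7:
n in base 7: [2, 5]
k in base 7: [1, 6]
C(19,13) mod 7 = ∏ C(n_i, k_i) mod 7
Digit binomials (mod 7): C(2,1) = 2; C(5,6) = 0 (k_i > n_i)
Product: 2 × 0 = 0 ≡ 0 (mod 7)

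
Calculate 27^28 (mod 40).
1

Repeated squaring. Binary of 28 = 11100.
27^1 ≡ 27 (mod 40); 27^2 ≡ 9 (mod 40); 27^4 ≡ 1 (mod 40); 27^8 ≡ 1 (mod 40); 27^16 ≡ 1 (mod 40)
27^28 = 27^4 × 27^8 × 27^16 ≡ 1 (mod 40)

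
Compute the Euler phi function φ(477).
312

477 = 3^2 × 53
φ(n) = n × ∏(1 - 1/p) for each prime p dividing n
φ(477) = 477 × (1 - 1/3) × (1 - 1/53) = 312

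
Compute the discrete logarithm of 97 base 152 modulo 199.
89

Baby-step giant-step with step n = ⌈√199⌉ = 15.
Baby steps 152^j mod 199 (j:value) for j=0..14: 0:1, 1:152, 2:20, 3:55, 4:2, 5:105, 6:40, 7:110, 8:4, 9:11, 10:80, 11:21, 12:8, 13:22, 14:160.
Giant-step multiplier: 152^(-15) ≡ 152^(198-15) = 152^183 ≡ 109 (mod 199).
Giant steps γ_i = 97·109^i mod 199: γ_0=97, γ_1=26, γ_2=48, γ_3=58, γ_4=153, γ_5=160 (in table at j=14).
x = i·n + j = 5·15 + 14 = 89.
Check: 152^89 ≡ 97 (mod 199).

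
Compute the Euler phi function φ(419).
418

419 = 419
φ(n) = n × ∏(1 - 1/p) for each prime p dividing n
φ(419) = 419 × (1 - 1/419) = 418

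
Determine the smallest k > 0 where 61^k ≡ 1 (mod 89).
88

89 is prime, so ord(61) divides φ(89) = 88.
Divisors of 88: 1, 2, 4, 8, 11, 22, 44, 88.
Repeated squaring: 61^1 ≡ 61, 61^2 ≡ 72, 61^4 ≡ 22, 61^8 ≡ 39, 61^16 ≡ 8, 61^32 ≡ 64, 61^64 ≡ 2 (mod 89).
Test 61^d mod 89 for each divisor d in increasing order:
61^1 ≡ 61
61^2 ≡ 72
61^4 ≡ 22
61^8 ≡ 39
61^11 = 61^8·61^2·61^1 ≡ 52
61^22 = 61^16·61^4·61^2 ≡ 34
61^44 = 61^32·61^8·61^4 ≡ 88
61^88 = 61^64·61^16·61^8 ≡ 1  ← first divisor giving 1
The order is 88.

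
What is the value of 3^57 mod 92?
55

Repeated squaring. Binary of 57 = 111001.
3^1 ≡ 3 (mod 92); 3^2 ≡ 9 (mod 92); 3^4 ≡ 81 (mod 92); 3^8 ≡ 29 (mod 92); 3^16 ≡ 13 (mod 92); 3^32 ≡ 77 (mod 92)
3^57 = 3^1 × 3^8 × 3^16 × 3^32 ≡ 55 (mod 92)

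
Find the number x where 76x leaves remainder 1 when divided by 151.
2

gcd(76, 151) = 1, so the inverse exists.
Extended Euclidean algorithm on (151, 76):
151 = 1 × 76 + 75  ⟹  75 = (1)·151 + (-1)·76
76 = 1 × 75 + 1  ⟹  1 = (-1)·151 + (2)·76
So (2)·76 ≡ 1 (mod 151), i.e. 76^(-1) ≡ 2 (mod 151).
Check: 76 × 2 = 152 ≡ 1 (mod 151)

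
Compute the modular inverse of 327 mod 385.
73

gcd(327, 385) = 1, so the inverse exists.
Extended Euclidean algorithm on (385, 327):
385 = 1 × 327 + 58  ⟹  58 = (1)·385 + (-1)·327
327 = 5 × 58 + 37  ⟹  37 = (-5)·385 + (6)·327
58 = 1 × 37 + 21  ⟹  21 = (6)·385 + (-7)·327
37 = 1 × 21 + 16  ⟹  16 = (-11)·385 + (13)·327
21 = 1 × 16 + 5  ⟹  5 = (17)·385 + (-20)·327
16 = 3 × 5 + 1  ⟹  1 = (-62)·385 + (73)·327
So (73)·327 ≡ 1 (mod 385), i.e. 327^(-1) ≡ 73 (mod 385).
Check: 327 × 73 = 23871 ≡ 1 (mod 385)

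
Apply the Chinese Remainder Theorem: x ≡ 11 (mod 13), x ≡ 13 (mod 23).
128

Using Chinese Remainder Theorem:
M = 13 × 23 = 299
M1 = 23, M2 = 13
y1 = 23^(-1) mod 13 = 4
y2 = 13^(-1) mod 23 = 16
x = (11×23×4 + 13×13×16) mod 299 = 128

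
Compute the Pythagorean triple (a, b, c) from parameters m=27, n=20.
(329, 1080, 1129)

Euclid's formula: a = m² - n², b = 2mn, c = m² + n²
m = 27, n = 20
a = 27² - 20² = 729 - 400 = 329
b = 2 × 27 × 20 = 1080
c = 27² + 20² = 729 + 400 = 1129
Verification: 329² + 1080² = 108241 + 1166400 = 1274641 = 1129² ✓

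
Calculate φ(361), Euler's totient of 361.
342

361 = 19^2
φ(n) = n × ∏(1 - 1/p) for each prime p dividing n
φ(361) = 361 × (1 - 1/19) = 342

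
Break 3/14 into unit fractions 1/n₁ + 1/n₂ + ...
1/5 + 1/70

Greedy algorithm:
3/14: ceiling(14/3) = 5, use 1/5
1/70: ceiling(70/1) = 70, use 1/70
Result: 3/14 = 1/5 + 1/70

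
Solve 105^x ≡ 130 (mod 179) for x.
45

Baby-step giant-step with step n = ⌈√179⌉ = 14.
Baby steps 105^j mod 179 (j:value) for j=0..13: 0:1, 1:105, 2:106, 3:32, 4:138, 5:170, 6:129, 7:120, 8:70, 9:11, 10:81, 11:92, 12:173, 13:86.
Giant-step multiplier: 105^(-14) ≡ 105^(178-14) = 105^164 ≡ 47 (mod 179).
Giant steps γ_i = 130·47^i mod 179: γ_0=130, γ_1=24, γ_2=54, γ_3=32 (in table at j=3).
x = i·n + j = 3·14 + 3 = 45.
Check: 105^45 ≡ 130 (mod 179).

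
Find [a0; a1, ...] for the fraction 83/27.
[3; 13, 2]

Euclidean algorithm steps:
83 = 3 × 27 + 2
27 = 13 × 2 + 1
2 = 2 × 1 + 0
Continued fraction: [3; 13, 2]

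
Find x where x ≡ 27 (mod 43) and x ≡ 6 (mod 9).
285

Using Chinese Remainder Theorem:
M = 43 × 9 = 387
M1 = 9, M2 = 43
y1 = 9^(-1) mod 43 = 24
y2 = 43^(-1) mod 9 = 4
x = (27×9×24 + 6×43×4) mod 387 = 285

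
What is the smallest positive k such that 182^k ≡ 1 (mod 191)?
190

191 is prime, so ord(182) divides φ(191) = 190.
Divisors of 190: 1, 2, 5, 10, 19, 38, 95, 190.
Repeated squaring: 182^1 ≡ 182, 182^2 ≡ 81, 182^4 ≡ 67, 182^8 ≡ 96, 182^16 ≡ 48, 182^32 ≡ 12, 182^64 ≡ 144, 182^128 ≡ 108 (mod 191).
Test 182^d mod 191 for each divisor d in increasing order:
182^1 ≡ 182
182^2 ≡ 81
182^5 = 182^4·182^1 ≡ 161
182^10 = 182^8·182^2 ≡ 136
182^19 = 182^16·182^2·182^1 ≡ 152
182^38 = 182^32·182^4·182^2 ≡ 184
182^95 = 182^64·182^16·182^8·182^4·182^2·182^1 ≡ 190
182^190 = 182^128·182^32·182^16·182^8·182^4·182^2 ≡ 1  ← first divisor giving 1
The order is 190.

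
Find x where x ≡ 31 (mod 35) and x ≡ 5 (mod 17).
311

Using Chinese Remainder Theorem:
M = 35 × 17 = 595
M1 = 17, M2 = 35
y1 = 17^(-1) mod 35 = 33
y2 = 35^(-1) mod 17 = 1
x = (31×17×33 + 5×35×1) mod 595 = 311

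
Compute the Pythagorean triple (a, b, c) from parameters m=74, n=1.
(5475, 148, 5477)

Euclid's formula: a = m² - n², b = 2mn, c = m² + n²
m = 74, n = 1
a = 74² - 1² = 5476 - 1 = 5475
b = 2 × 74 × 1 = 148
c = 74² + 1² = 5476 + 1 = 5477
Verification: 5475² + 148² = 29975625 + 21904 = 29997529 = 5477² ✓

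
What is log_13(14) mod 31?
2

Baby-step giant-step with step n = ⌈√31⌉ = 6.
Baby steps 13^j mod 31 (j:value) for j=0..5: 0:1, 1:13, 2:14, 3:27, 4:10, 5:6.
h = 14 is already in the table at j=2, so x = 2.
Check: 13^2 ≡ 14 (mod 31).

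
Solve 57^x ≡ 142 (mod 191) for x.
171

Baby-step giant-step with step n = ⌈√191⌉ = 14.
Baby steps 57^j mod 191 (j:value) for j=0..13: 0:1, 1:57, 2:2, 3:114, 4:4, 5:37, 6:8, 7:74, 8:16, 9:148, 10:32, 11:105, 12:64, 13:19.
Giant-step multiplier: 57^(-14) ≡ 57^(190-14) = 57^176 ≡ 97 (mod 191).
Giant steps γ_i = 142·97^i mod 191: γ_0=142, γ_1=22, γ_2=33, γ_3=145, γ_4=122, γ_5=183, γ_6=179, γ_7=173, γ_8=164, γ_9=55, γ_10=178, γ_11=76, γ_12=114 (in table at j=3).
x = i·n + j = 12·14 + 3 = 171.
Check: 57^171 ≡ 142 (mod 191).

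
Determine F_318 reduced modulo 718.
590

Matrix identity: Q^n = [[F_(n+1), F_n], [F_n, F_(n-1)]] with Q = [[1,1],[1,0]].
n = 318 = 100111110₂. Square-and-multiply, entries mod 718:
Q^1 = [[1,1],[1,0]]
Q^2 = (Q^1)² = [[2,1],[1,1]]
Q^4 = (Q^2)² = [[5,3],[3,2]]
Q^9 = (Q^4)²·Q = [[55,34],[34,21]]
Q^19 = (Q^9)²·Q = [[303,591],[591,430]]
Q^39 = (Q^19)²·Q = [[487,238],[238,249]]
Q^79 = (Q^39)²·Q = [[127,151],[151,694]]
Q^159 = (Q^79)²·Q = [[633,158],[158,475]]
Q^318 = (Q^159)² = [[597,590],[590,7]]
F_318 mod 718 = Q^318[0][1] = 590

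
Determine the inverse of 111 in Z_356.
263

gcd(111, 356) = 1, so the inverse exists.
Extended Euclidean algorithm on (356, 111):
356 = 3 × 111 + 23  ⟹  23 = (1)·356 + (-3)·111
111 = 4 × 23 + 19  ⟹  19 = (-4)·356 + (13)·111
23 = 1 × 19 + 4  ⟹  4 = (5)·356 + (-16)·111
19 = 4 × 4 + 3  ⟹  3 = (-24)·356 + (77)·111
4 = 1 × 3 + 1  ⟹  1 = (29)·356 + (-93)·111
So (-93)·111 ≡ 1 (mod 356), i.e. 111^(-1) ≡ -93 ≡ 263 (mod 356).
Check: 111 × 263 = 29193 ≡ 1 (mod 356)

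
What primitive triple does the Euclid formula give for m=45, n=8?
(1961, 720, 2089)

Euclid's formula: a = m² - n², b = 2mn, c = m² + n²
m = 45, n = 8
a = 45² - 8² = 2025 - 64 = 1961
b = 2 × 45 × 8 = 720
c = 45² + 8² = 2025 + 64 = 2089
Verification: 1961² + 720² = 3845521 + 518400 = 4363921 = 2089² ✓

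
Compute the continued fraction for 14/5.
[2; 1, 4]

Euclidean algorithm steps:
14 = 2 × 5 + 4
5 = 1 × 4 + 1
4 = 4 × 1 + 0
Continued fraction: [2; 1, 4]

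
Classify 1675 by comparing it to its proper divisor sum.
deficient

Proper divisors of 1675: sum = 1 + 5 + 25 + 67 + 335 = 433
Since 433 < 1675, 1675 is deficient.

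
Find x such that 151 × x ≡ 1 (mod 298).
75

gcd(151, 298) = 1, so the inverse exists.
Extended Euclidean algorithm on (298, 151):
298 = 1 × 151 + 147  ⟹  147 = (1)·298 + (-1)·151
151 = 1 × 147 + 4  ⟹  4 = (-1)·298 + (2)·151
147 = 36 × 4 + 3  ⟹  3 = (37)·298 + (-73)·151
4 = 1 × 3 + 1  ⟹  1 = (-38)·298 + (75)·151
So (75)·151 ≡ 1 (mod 298), i.e. 151^(-1) ≡ 75 (mod 298).
Check: 151 × 75 = 11325 ≡ 1 (mod 298)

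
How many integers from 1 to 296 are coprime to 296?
144

296 = 2^3 × 37
φ(n) = n × ∏(1 - 1/p) for each prime p dividing n
φ(296) = 296 × (1 - 1/2) × (1 - 1/37) = 144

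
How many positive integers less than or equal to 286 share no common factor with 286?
120

286 = 2 × 11 × 13
φ(n) = n × ∏(1 - 1/p) for each prime p dividing n
φ(286) = 286 × (1 - 1/2) × (1 - 1/11) × (1 - 1/13) = 120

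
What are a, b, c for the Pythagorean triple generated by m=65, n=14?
(4029, 1820, 4421)

Euclid's formula: a = m² - n², b = 2mn, c = m² + n²
m = 65, n = 14
a = 65² - 14² = 4225 - 196 = 4029
b = 2 × 65 × 14 = 1820
c = 65² + 14² = 4225 + 196 = 4421
Verification: 4029² + 1820² = 16232841 + 3312400 = 19545241 = 4421² ✓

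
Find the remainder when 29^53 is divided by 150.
89

Repeated squaring. Binary of 53 = 110101.
29^1 ≡ 29 (mod 150); 29^2 ≡ 91 (mod 150); 29^4 ≡ 31 (mod 150); 29^8 ≡ 61 (mod 150); 29^16 ≡ 121 (mod 150); 29^32 ≡ 91 (mod 150)
29^53 = 29^1 × 29^4 × 29^16 × 29^32 ≡ 89 (mod 150)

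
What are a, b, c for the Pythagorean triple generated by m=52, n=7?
(2655, 728, 2753)

Euclid's formula: a = m² - n², b = 2mn, c = m² + n²
m = 52, n = 7
a = 52² - 7² = 2704 - 49 = 2655
b = 2 × 52 × 7 = 728
c = 52² + 7² = 2704 + 49 = 2753
Verification: 2655² + 728² = 7049025 + 529984 = 7579009 = 2753² ✓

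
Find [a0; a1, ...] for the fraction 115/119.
[0; 1, 28, 1, 3]

Euclidean algorithm steps:
115 = 0 × 119 + 115
119 = 1 × 115 + 4
115 = 28 × 4 + 3
4 = 1 × 3 + 1
3 = 3 × 1 + 0
Continued fraction: [0; 1, 28, 1, 3]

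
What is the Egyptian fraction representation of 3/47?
1/16 + 1/752

Greedy algorithm:
3/47: ceiling(47/3) = 16, use 1/16
1/752: ceiling(752/1) = 752, use 1/752
Result: 3/47 = 1/16 + 1/752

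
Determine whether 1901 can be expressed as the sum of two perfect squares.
26² + 35² (a=26, b=35)

Factorization: 1901 = 1901
By Fermat: n is sum of two squares iff every prime p ≡ 3 (mod 4) appears to even power.
All primes ≡ 3 (mod 4) appear to even power.
Search a = 0, 1, 2, … for 1901 - a² a perfect square: first hit at a = 26: 1901 - 676 = 1225 = 35².
1901 = 26² + 35² = 676 + 1225 ✓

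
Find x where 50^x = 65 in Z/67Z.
16

Baby-step giant-step with step n = ⌈√67⌉ = 9.
Baby steps 50^j mod 67 (j:value) for j=0..8: 0:1, 1:50, 2:21, 3:45, 4:39, 5:7, 6:15, 7:13, 8:47.
Giant-step multiplier: 50^(-9) ≡ 50^(66-9) = 50^57 ≡ 27 (mod 67).
Giant steps γ_i = 65·27^i mod 67: γ_0=65, γ_1=13 (in table at j=7).
x = i·n + j = 1·9 + 7 = 16.
Check: 50^16 ≡ 65 (mod 67).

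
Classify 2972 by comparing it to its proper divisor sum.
deficient

Proper divisors of 2972: sum = 1 + 2 + 4 + 743 + 1486 = 2236
Since 2236 < 2972, 2972 is deficient.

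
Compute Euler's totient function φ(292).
144

292 = 2^2 × 73
φ(n) = n × ∏(1 - 1/p) for each prime p dividing n
φ(292) = 292 × (1 - 1/2) × (1 - 1/73) = 144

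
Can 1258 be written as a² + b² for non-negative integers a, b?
13² + 33² (a=13, b=33)

Factorization: 1258 = 2 × 17 × 37
By Fermat: n is sum of two squares iff every prime p ≡ 3 (mod 4) appears to even power.
All primes ≡ 3 (mod 4) appear to even power.
Search a = 0, 1, 2, … for 1258 - a² a perfect square: first hit at a = 13: 1258 - 169 = 1089 = 33².
1258 = 13² + 33² = 169 + 1089 ✓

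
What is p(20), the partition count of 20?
627

p(n) counts ways to write n as a sum of positive integers (order ignored).
Euler's pentagonal recurrence: p(k) = p(k-1) + p(k-2) - p(k-5) - p(k-7) + p(k-12) + p(k-15) - ... (offsets j(3j∓1)/2, signs ++--, p(0)=1, p(<0)=0).
DP table for k = 0..19: p(0)=1, p(1)=1, p(2)=2, p(3)=3, p(4)=5, p(5)=7, p(6)=11, p(7)=15, p(8)=22, p(9)=30, p(10)=42, p(11)=56, p(12)=77, p(13)=101, p(14)=135, p(15)=176, p(16)=231, p(17)=297, p(18)=385, p(19)=490.
Final step: p(20) = p(19) + p(18) - p(15) - p(13) + p(8) + p(5)
= 490 + 385 - 176 - 101 + 22 + 7
= 627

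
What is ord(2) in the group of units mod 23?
11

23 is prime, so ord(2) divides φ(23) = 22.
Divisors of 22: 1, 2, 11, 22.
Repeated squaring: 2^1 ≡ 2, 2^2 ≡ 4, 2^4 ≡ 16, 2^8 ≡ 3, 2^16 ≡ 9 (mod 23).
Test 2^d mod 23 for each divisor d in increasing order:
2^1 ≡ 2
2^2 ≡ 4
2^11 = 2^8·2^2·2^1 ≡ 1  ← first divisor giving 1
The order is 11.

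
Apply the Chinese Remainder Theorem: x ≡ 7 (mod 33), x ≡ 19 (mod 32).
403

Using Chinese Remainder Theorem:
M = 33 × 32 = 1056
M1 = 32, M2 = 33
y1 = 32^(-1) mod 33 = 32
y2 = 33^(-1) mod 32 = 1
x = (7×32×32 + 19×33×1) mod 1056 = 403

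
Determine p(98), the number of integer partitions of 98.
150198136

p(n) counts ways to write n as a sum of positive integers (order ignored).
Euler's pentagonal recurrence: p(k) = p(k-1) + p(k-2) - p(k-5) - p(k-7) + p(k-12) + p(k-15) - ... (offsets j(3j∓1)/2, signs ++--, p(0)=1, p(<0)=0).
DP table for k = 0..97: p(0)=1, p(1)=1, p(2)=2, p(3)=3, p(4)=5, p(5)=7, p(6)=11, p(7)=15, p(8)=22, p(9)=30, p(10)=42, p(11)=56, p(12)=77, p(13)=101, p(14)=135, p(15)=176, p(16)=231, p(17)=297, p(18)=385, p(19)=490, p(20)=627, p(21)=792, p(22)=1002, p(23)=1255, p(24)=1575, p(25)=1958, p(26)=2436, p(27)=3010, p(28)=3718, p(29)=4565, p(30)=5604, p(31)=6842, p(32)=8349, p(33)=10143, p(34)=12310, p(35)=14883, p(36)=17977, p(37)=21637, p(38)=26015, p(39)=31185, p(40)=37338, p(41)=44583, p(42)=53174, p(43)=63261, p(44)=75175, p(45)=89134, p(46)=105558, p(47)=124754, p(48)=147273, p(49)=173525, p(50)=204226, p(51)=239943, p(52)=281589, p(53)=329931, p(54)=386155, p(55)=451276, p(56)=526823, p(57)=614154, p(58)=715220, p(59)=831820, p(60)=966467, p(61)=1121505, p(62)=1300156, p(63)=1505499, p(64)=1741630, p(65)=2012558, p(66)=2323520, p(67)=2679689, p(68)=3087735, p(69)=3554345, p(70)=4087968, p(71)=4697205, p(72)=5392783, p(73)=6185689, p(74)=7089500, p(75)=8118264, p(76)=9289091, p(77)=10619863, p(78)=12132164, p(79)=13848650, p(80)=15796476, p(81)=18004327, p(82)=20506255, p(83)=23338469, p(84)=26543660, p(85)=30167357, p(86)=34262962, p(87)=38887673, p(88)=44108109, p(89)=49995925, p(90)=56634173, p(91)=64112359, p(92)=72533807, p(93)=82010177, p(94)=92669720, p(95)=104651419, p(96)=118114304, p(97)=133230930.
Final step: p(98) = p(97) + p(96) - p(93) - p(91) + p(86) + p(83) - p(76) - p(72) + p(63) + p(58) - p(47) - p(41) + p(28) + p(21) - p(6)
= 133230930 + 118114304 - 82010177 - 64112359 + 34262962 + 23338469 - 9289091 - 5392783 + 1505499 + 715220 - 124754 - 44583 + 3718 + 792 - 11
= 150198136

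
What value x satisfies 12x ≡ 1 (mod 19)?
8

gcd(12, 19) = 1, so the inverse exists.
Extended Euclidean algorithm on (19, 12):
19 = 1 × 12 + 7  ⟹  7 = (1)·19 + (-1)·12
12 = 1 × 7 + 5  ⟹  5 = (-1)·19 + (2)·12
7 = 1 × 5 + 2  ⟹  2 = (2)·19 + (-3)·12
5 = 2 × 2 + 1  ⟹  1 = (-5)·19 + (8)·12
So (8)·12 ≡ 1 (mod 19), i.e. 12^(-1) ≡ 8 (mod 19).
Check: 12 × 8 = 96 ≡ 1 (mod 19)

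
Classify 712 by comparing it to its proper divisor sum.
deficient

Proper divisors of 712: sum = 1 + 2 + 4 + 8 + 89 + 178 + 356 = 638
Since 638 < 712, 712 is deficient.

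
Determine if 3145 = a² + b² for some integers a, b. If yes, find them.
3² + 56² (a=3, b=56)

Factorization: 3145 = 5 × 17 × 37
By Fermat: n is sum of two squares iff every prime p ≡ 3 (mod 4) appears to even power.
All primes ≡ 3 (mod 4) appear to even power.
Search a = 0, 1, 2, … for 3145 - a² a perfect square: first hit at a = 3: 3145 - 9 = 3136 = 56².
3145 = 3² + 56² = 9 + 3136 ✓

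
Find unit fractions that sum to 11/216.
1/20 + 1/1080

Greedy algorithm:
11/216: ceiling(216/11) = 20, use 1/20
1/1080: ceiling(1080/1) = 1080, use 1/1080
Result: 11/216 = 1/20 + 1/1080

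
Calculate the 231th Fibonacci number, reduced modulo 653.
298

Matrix identity: Q^n = [[F_(n+1), F_n], [F_n, F_(n-1)]] with Q = [[1,1],[1,0]].
n = 231 = 11100111₂. Square-and-multiply, entries mod 653:
Q^1 = [[1,1],[1,0]]
Q^3 = (Q^1)²·Q = [[3,2],[2,1]]
Q^7 = (Q^3)²·Q = [[21,13],[13,8]]
Q^14 = (Q^7)² = [[610,377],[377,233]]
Q^28 = (Q^14)² = [[318,453],[453,518]]
Q^57 = (Q^28)²·Q = [[44,76],[76,621]]
Q^115 = (Q^57)²·Q = [[135,529],[529,259]]
Q^231 = (Q^115)²·Q = [[417,298],[298,119]]
F_231 mod 653 = Q^231[0][1] = 298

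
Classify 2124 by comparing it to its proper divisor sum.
abundant

Proper divisors of 2124: sum = 1 + 2 + 3 + 4 + 6 + 9 + 12 + 18 + ... + 354 + 531 + 708 + 1062 (17 divisors) = 3336
Since 3336 > 2124, 2124 is abundant.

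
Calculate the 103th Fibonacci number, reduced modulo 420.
97

Matrix identity: Q^n = [[F_(n+1), F_n], [F_n, F_(n-1)]] with Q = [[1,1],[1,0]].
n = 103 = 1100111₂. Square-and-multiply, entries mod 420:
Q^1 = [[1,1],[1,0]]
Q^3 = (Q^1)²·Q = [[3,2],[2,1]]
Q^6 = (Q^3)² = [[13,8],[8,5]]
Q^12 = (Q^6)² = [[233,144],[144,89]]
Q^25 = (Q^12)²·Q = [[13,265],[265,168]]
Q^51 = (Q^25)²·Q = [[339,254],[254,85]]
Q^103 = (Q^51)²·Q = [[273,97],[97,176]]
F_103 mod 420 = Q^103[0][1] = 97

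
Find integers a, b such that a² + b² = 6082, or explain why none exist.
51² + 59² (a=51, b=59)

Factorization: 6082 = 2 × 3041
By Fermat: n is sum of two squares iff every prime p ≡ 3 (mod 4) appears to even power.
All primes ≡ 3 (mod 4) appear to even power.
Search a = 0, 1, 2, … for 6082 - a² a perfect square: first hit at a = 51: 6082 - 2601 = 3481 = 59².
6082 = 51² + 59² = 2601 + 3481 ✓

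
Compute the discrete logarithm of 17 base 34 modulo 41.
27

Baby-step giant-step with step n = ⌈√41⌉ = 7.
Baby steps 34^j mod 41 (j:value) for j=0..6: 0:1, 1:34, 2:8, 3:26, 4:23, 5:3, 6:20.
Giant-step multiplier: 34^(-7) ≡ 34^(40-7) = 34^33 ≡ 12 (mod 41).
Giant steps γ_i = 17·12^i mod 41: γ_0=17, γ_1=40, γ_2=29, γ_3=20 (in table at j=6).
x = i·n + j = 3·7 + 6 = 27.
Check: 34^27 ≡ 17 (mod 41).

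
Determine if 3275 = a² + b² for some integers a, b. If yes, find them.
Not possible

Factorization: 3275 = 5^2 × 131
By Fermat: n is sum of two squares iff every prime p ≡ 3 (mod 4) appears to even power.
Prime(s) ≡ 3 (mod 4) with odd exponent: [(131, 1)]
Therefore 3275 cannot be expressed as a² + b².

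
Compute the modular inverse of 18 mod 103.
63

gcd(18, 103) = 1, so the inverse exists.
Extended Euclidean algorithm on (103, 18):
103 = 5 × 18 + 13  ⟹  13 = (1)·103 + (-5)·18
18 = 1 × 13 + 5  ⟹  5 = (-1)·103 + (6)·18
13 = 2 × 5 + 3  ⟹  3 = (3)·103 + (-17)·18
5 = 1 × 3 + 2  ⟹  2 = (-4)·103 + (23)·18
3 = 1 × 2 + 1  ⟹  1 = (7)·103 + (-40)·18
So (-40)·18 ≡ 1 (mod 103), i.e. 18^(-1) ≡ -40 ≡ 63 (mod 103).
Check: 18 × 63 = 1134 ≡ 1 (mod 103)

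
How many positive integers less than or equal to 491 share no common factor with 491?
490

491 = 491
φ(n) = n × ∏(1 - 1/p) for each prime p dividing n
φ(491) = 491 × (1 - 1/491) = 490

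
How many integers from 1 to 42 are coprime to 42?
12

42 = 2 × 3 × 7
φ(n) = n × ∏(1 - 1/p) for each prime p dividing n
φ(42) = 42 × (1 - 1/2) × (1 - 1/3) × (1 - 1/7) = 12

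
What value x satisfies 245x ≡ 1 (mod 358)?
19

gcd(245, 358) = 1, so the inverse exists.
Extended Euclidean algorithm on (358, 245):
358 = 1 × 245 + 113  ⟹  113 = (1)·358 + (-1)·245
245 = 2 × 113 + 19  ⟹  19 = (-2)·358 + (3)·245
113 = 5 × 19 + 18  ⟹  18 = (11)·358 + (-16)·245
19 = 1 × 18 + 1  ⟹  1 = (-13)·358 + (19)·245
So (19)·245 ≡ 1 (mod 358), i.e. 245^(-1) ≡ 19 (mod 358).
Check: 245 × 19 = 4655 ≡ 1 (mod 358)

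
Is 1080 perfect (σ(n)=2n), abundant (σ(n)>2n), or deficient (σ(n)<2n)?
abundant

Proper divisors of 1080: sum = 1 + 2 + 3 + 4 + 5 + 6 + 8 + 9 + ... + 216 + 270 + 360 + 540 (31 divisors) = 2520
Since 2520 > 1080, 1080 is abundant.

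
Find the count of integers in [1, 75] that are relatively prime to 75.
40

75 = 3 × 5^2
φ(n) = n × ∏(1 - 1/p) for each prime p dividing n
φ(75) = 75 × (1 - 1/3) × (1 - 1/5) = 40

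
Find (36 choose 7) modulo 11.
0

Using Lucas' theorem:
Write n=36 and k=7 in base 11:
n in base 11: [3, 3]
k in base 11: [0, 7]
C(36,7) mod 11 = ∏ C(n_i, k_i) mod 11
Digit binomials (mod 11): C(3,0) = 1; C(3,7) = 0 (k_i > n_i)
Product: 1 × 0 = 0 ≡ 0 (mod 11)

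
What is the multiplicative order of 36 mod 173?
43

173 is prime, so ord(36) divides φ(173) = 172.
Divisors of 172: 1, 2, 4, 43, 86, 172.
Repeated squaring: 36^1 ≡ 36, 36^2 ≡ 85, 36^4 ≡ 132, 36^8 ≡ 124, 36^16 ≡ 152, 36^32 ≡ 95, 36^64 ≡ 29, 36^128 ≡ 149 (mod 173).
Test 36^d mod 173 for each divisor d in increasing order:
36^1 ≡ 36
36^2 ≡ 85
36^4 ≡ 132
36^43 = 36^32·36^8·36^2·36^1 ≡ 1  ← first divisor giving 1
The order is 43.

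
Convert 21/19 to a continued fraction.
[1; 9, 2]

Euclidean algorithm steps:
21 = 1 × 19 + 2
19 = 9 × 2 + 1
2 = 2 × 1 + 0
Continued fraction: [1; 9, 2]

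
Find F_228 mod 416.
16

Matrix identity: Q^n = [[F_(n+1), F_n], [F_n, F_(n-1)]] with Q = [[1,1],[1,0]].
n = 228 = 11100100₂. Square-and-multiply, entries mod 416:
Q^1 = [[1,1],[1,0]]
Q^3 = (Q^1)²·Q = [[3,2],[2,1]]
Q^7 = (Q^3)²·Q = [[21,13],[13,8]]
Q^14 = (Q^7)² = [[194,377],[377,233]]
Q^28 = (Q^14)² = [[53,403],[403,66]]
Q^57 = (Q^28)²·Q = [[183,66],[66,117]]
Q^114 = (Q^57)² = [[405,248],[248,157]]
Q^228 = (Q^114)² = [[57,16],[16,41]]
F_228 mod 416 = Q^228[0][1] = 16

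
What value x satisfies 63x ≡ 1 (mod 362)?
23

gcd(63, 362) = 1, so the inverse exists.
Extended Euclidean algorithm on (362, 63):
362 = 5 × 63 + 47  ⟹  47 = (1)·362 + (-5)·63
63 = 1 × 47 + 16  ⟹  16 = (-1)·362 + (6)·63
47 = 2 × 16 + 15  ⟹  15 = (3)·362 + (-17)·63
16 = 1 × 15 + 1  ⟹  1 = (-4)·362 + (23)·63
So (23)·63 ≡ 1 (mod 362), i.e. 63^(-1) ≡ 23 (mod 362).
Check: 63 × 23 = 1449 ≡ 1 (mod 362)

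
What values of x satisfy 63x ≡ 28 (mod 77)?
x ≡ 9 (mod 11)

gcd(63, 77) = 7, which divides 28, so solutions exist.
Divide through by 7: 9x ≡ 4 (mod 11).
Find 9^(-1) mod 11 by the extended Euclidean algorithm:
11 = 1 × 9 + 2  ⟹  2 = (1)·11 + (-1)·9
9 = 4 × 2 + 1  ⟹  1 = (-4)·11 + (5)·9
So (5)·9 ≡ 1 (mod 11), i.e. 9^(-1) ≡ 5 (mod 11).
x ≡ 5 × 4 = 20 ≡ 9 (mod 11).
Check: 63 × 9 = 567 ≡ 28 (mod 77).
x ≡ 9 (mod 11), giving 7 solutions mod 77.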